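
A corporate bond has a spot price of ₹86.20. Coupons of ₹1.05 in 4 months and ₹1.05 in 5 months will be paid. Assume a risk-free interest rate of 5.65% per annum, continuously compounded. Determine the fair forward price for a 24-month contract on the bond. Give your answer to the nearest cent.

PV(coupons) I = 1.05·e^(−0.0565·4/12) + 1.05·e^(−0.0565·5/12)
I = 1.0304 + 1.0256 = 2.0560
F = (S − I)·e^(rT) = (86.20 − 2.0560) · e^(0.0565·24/12)
= 84.1440 · e^0.113000 = 84.1440 × 1.119632 = ₹94.21

₹94.21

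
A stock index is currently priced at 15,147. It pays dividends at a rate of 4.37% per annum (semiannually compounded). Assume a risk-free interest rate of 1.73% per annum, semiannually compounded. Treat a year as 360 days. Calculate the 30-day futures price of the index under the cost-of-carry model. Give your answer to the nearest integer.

15,114

F = S · (1+r/2)^(2T) / (1+q/2)^(2T)
= 15147 × 1.001436 / 1.003609 = 15147 × 0.997835
F = 15,114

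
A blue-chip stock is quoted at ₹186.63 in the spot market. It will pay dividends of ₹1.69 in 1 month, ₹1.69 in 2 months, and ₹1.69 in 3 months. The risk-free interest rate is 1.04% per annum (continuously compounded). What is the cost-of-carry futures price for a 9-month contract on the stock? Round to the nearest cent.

PV(dividends) I = 1.69·e^(−0.0104·1/12) + 1.69·e^(−0.0104·2/12) + 1.69·e^(−0.0104·3/12)
I = 1.6885 + 1.6871 + 1.6856 = 5.0612
F = (S − I)·e^(rT) = (186.63 − 5.0612) · e^(0.0104·9/12)
= 181.5688 · e^0.007800 = 181.5688 × 1.007830 = ₹182.99

₹182.99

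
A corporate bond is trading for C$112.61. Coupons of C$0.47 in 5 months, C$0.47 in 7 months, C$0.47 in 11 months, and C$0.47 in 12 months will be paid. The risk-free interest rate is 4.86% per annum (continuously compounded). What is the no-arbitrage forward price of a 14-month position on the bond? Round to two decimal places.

PV(coupons) I = 0.47·e^(−0.0486·5/12) + 0.47·e^(−0.0486·7/12) + 0.47·e^(−0.0486·11/12) + 0.47·e^(−0.0486·12/12)
I = 0.4606 + 0.4569 + 0.4495 + 0.4477 = 1.8147
F = (S − I)·e^(rT) = (112.61 − 1.8147) · e^(0.0486·14/12)
= 110.7953 · e^0.056700 = 110.7953 × 1.058338 = C$117.26

C$117.26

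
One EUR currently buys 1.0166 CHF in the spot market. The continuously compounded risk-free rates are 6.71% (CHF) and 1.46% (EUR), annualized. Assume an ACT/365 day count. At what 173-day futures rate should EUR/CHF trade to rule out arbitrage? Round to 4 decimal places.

1.0422

F = S·e^((r_CHF − r_EUR)T) = 1.0166 · e^((0.0671 − 0.0146) × 173/365)
= 1.0166 · e^0.024884 = 1.0166 × 1.025196
F = 1.0422 CHF per EUR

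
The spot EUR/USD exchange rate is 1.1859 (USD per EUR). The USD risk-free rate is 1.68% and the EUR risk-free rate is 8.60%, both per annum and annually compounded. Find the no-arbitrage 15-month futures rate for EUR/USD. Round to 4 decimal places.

1.0922

By covered interest parity, F = S · (1+r_USD)^T / (1+r_EUR)^T
= 1.1859 × 1.021044 / 1.108632 = 1.1859 × 0.920995
F = 1.0922 USD per EUR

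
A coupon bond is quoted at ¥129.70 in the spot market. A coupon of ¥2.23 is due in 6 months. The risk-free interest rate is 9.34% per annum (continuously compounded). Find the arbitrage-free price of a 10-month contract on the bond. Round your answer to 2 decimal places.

¥137.90

PV(coupons) I = 2.23·e^(−0.0934·6/12)
I = 2.1283
F = (S − I)·e^(rT) = (129.70 − 2.1283) · e^(0.0934·10/12)
= 127.5717 · e^0.077833 = 127.5717 × 1.080942 = ¥137.90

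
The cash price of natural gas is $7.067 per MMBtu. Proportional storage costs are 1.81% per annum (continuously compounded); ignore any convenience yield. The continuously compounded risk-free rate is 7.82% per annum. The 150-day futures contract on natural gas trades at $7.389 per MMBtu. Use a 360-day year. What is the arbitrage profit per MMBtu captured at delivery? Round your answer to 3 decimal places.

Fair futures: F* = S·e^(carry·T), with carry = (r + u) = 0.0782 + 0.0181 = 0.0963
F* = 7.067 · e^(0.0963 × 150/360) = 7.067 · e^0.040125 = 7.067 × 1.040941 = $7.3563
Market $7.389 > fair $7.3563: forward overpriced → cash-and-carry (buy spot, short the forward).
At maturity, profit = |F_mkt − F*| = |7.389 − 7.3563| = $0.033 per MMBtu

$0.033 per MMBtu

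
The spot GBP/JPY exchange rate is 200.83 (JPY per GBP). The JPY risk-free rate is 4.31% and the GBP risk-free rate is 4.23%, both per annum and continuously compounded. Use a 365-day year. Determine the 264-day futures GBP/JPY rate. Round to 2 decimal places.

F = S·e^((r_JPY − r_GBP)T) = 200.83 · e^((0.0431 − 0.0423) × 264/365)
= 200.83 · e^0.000579 = 200.83 × 1.000579
F = 200.95 JPY per GBP

200.95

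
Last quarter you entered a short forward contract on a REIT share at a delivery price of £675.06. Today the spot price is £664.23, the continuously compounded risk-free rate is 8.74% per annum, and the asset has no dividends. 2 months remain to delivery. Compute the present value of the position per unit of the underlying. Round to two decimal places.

Current fair forward for the remaining 2 months: F = S·e^(r·T), r = 0.0874
F = 664.23 · e^(0.0874 × 2/12) = 664.23 × 1.014673 = 673.9762
Value of long forward = (F − K)·e^(−rT) = (673.9762 − 675.06) · e^(−0.0874·2/12)
= -1.0838 × 0.985539 = -1.07
Short position value = −(long value) = £1.07

£1.07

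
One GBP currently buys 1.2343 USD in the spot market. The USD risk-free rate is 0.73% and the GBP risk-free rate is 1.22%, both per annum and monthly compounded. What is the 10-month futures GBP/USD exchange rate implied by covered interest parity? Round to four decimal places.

1.2293

By covered interest parity, F = S · (1+r_USD/12)^(12T) / (1+r_GBP/12)^(12T)
= 1.2343 × 1.006100 / 1.010213 = 1.2343 × 0.995929
F = 1.2293 USD per GBP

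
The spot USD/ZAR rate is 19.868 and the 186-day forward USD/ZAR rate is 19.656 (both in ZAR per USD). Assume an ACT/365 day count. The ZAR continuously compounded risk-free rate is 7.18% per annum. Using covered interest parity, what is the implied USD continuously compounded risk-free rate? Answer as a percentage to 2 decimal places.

F = S·e^((r_ZAR − r_USD)T) ⇒ r_USD = r_ZAR − ln(F/S)/T
ln(19.656/19.868) = -0.010728; /(186/365) = -0.021052
r_USD = 0.0718 + 0.021052 = 0.092852
r_USD = 9.29%

9.29%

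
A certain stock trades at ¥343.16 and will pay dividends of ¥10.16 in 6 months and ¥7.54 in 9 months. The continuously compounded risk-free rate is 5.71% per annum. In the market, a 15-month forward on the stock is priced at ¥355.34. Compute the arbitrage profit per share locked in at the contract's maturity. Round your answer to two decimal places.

¥5.15 per share

PV(dividends) I = 10.16·e^(−0.0571·6/12) + 7.54·e^(−0.0571·9/12) = 17.0979
Fair forward F* = (S − I)·e^(rT) = (343.16 − 17.0979)·e^0.071375 = 326.0621 × 1.073984 = 350.1855
Market ¥355.34 > fair 350.1855: forward overpriced → cash-and-carry (borrow at r, buy the stock and collect the dividends, short the forward).
Profit at T = |F_mkt − F*| = |355.34 − 350.1855| = ¥5.15 per share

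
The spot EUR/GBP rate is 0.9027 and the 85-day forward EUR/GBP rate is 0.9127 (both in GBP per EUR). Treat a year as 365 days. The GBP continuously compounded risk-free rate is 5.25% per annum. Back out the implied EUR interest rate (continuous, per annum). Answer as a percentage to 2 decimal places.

F = S·e^((r_GBP − r_EUR)T) ⇒ r_EUR = r_GBP − ln(F/S)/T
ln(0.9127/0.9027) = 0.011017; /(85/365) = 0.047308
r_EUR = 0.0525 − 0.047308 = 0.005192
r_EUR = 0.52%

0.52%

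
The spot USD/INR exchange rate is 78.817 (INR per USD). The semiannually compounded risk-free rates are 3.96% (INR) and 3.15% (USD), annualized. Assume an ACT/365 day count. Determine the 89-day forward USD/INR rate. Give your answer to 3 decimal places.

By covered interest parity, F = S · (1+r_INR/2)^(2T) / (1+r_USD/2)^(2T)
= 78.817 × 1.009607 / 1.007650 = 78.817 × 1.001942
F = 78.970 INR per USD

78.970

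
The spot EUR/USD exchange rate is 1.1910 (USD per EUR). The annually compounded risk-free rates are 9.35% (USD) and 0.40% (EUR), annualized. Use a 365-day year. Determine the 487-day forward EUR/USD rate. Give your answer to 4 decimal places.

By covered interest parity, F = S · (1+r_USD)^T / (1+r_EUR)^T
= 1.1910 × 1.126662 / 1.005341 = 1.1910 × 1.120676
F = 1.3347 USD per EUR

1.3347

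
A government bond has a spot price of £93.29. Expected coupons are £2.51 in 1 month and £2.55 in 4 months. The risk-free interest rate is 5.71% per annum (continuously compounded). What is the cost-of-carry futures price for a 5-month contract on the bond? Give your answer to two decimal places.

PV(coupons) I = 2.51·e^(−0.0571·1/12) + 2.55·e^(−0.0571·4/12)
I = 2.4981 + 2.5019 = 5.0000
F = (S − I)·e^(rT) = (93.29 − 5.0000) · e^(0.0571·5/12)
= 88.2900 · e^0.023792 = 88.2900 × 1.024077 = £90.42

£90.42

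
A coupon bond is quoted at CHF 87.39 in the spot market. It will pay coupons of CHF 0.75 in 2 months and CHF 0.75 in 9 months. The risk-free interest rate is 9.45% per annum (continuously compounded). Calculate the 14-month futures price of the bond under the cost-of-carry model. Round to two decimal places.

CHF 95.97

PV(coupons) I = 0.75·e^(−0.0945·2/12) + 0.75·e^(−0.0945·9/12)
I = 0.7383 + 0.6987 = 1.4370
F = (S − I)·e^(rT) = (87.39 − 1.4370) · e^(0.0945·14/12)
= 85.9530 · e^0.110250 = 85.9530 × 1.116557 = CHF 95.97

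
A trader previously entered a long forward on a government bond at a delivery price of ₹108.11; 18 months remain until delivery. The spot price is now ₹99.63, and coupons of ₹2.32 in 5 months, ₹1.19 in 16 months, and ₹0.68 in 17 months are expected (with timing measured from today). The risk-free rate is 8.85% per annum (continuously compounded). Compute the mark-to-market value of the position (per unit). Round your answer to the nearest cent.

PV(remaining coupons) I = 2.32·e^(−0.0885·5/12) + 1.19·e^(−0.0885·16/12) + 0.68·e^(−0.0885·17/12) = 3.8934
Current forward F = (S − I)·e^(rT) = (99.63 − 3.8934)·e^(0.0885·18/12) = 95.7366 × 1.141964 = 109.3278
Value (long) = (F − K)·e^(−rT) = (109.3278 − 108.11) × 0.875684 = 1.0664
Value = ₹1.07

₹1.07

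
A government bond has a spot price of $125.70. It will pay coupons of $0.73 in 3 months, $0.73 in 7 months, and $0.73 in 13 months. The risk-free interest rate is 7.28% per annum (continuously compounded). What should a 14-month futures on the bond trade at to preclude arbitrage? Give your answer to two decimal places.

PV(coupons) I = 0.73·e^(−0.0728·3/12) + 0.73·e^(−0.0728·7/12) + 0.73·e^(−0.0728·13/12)
I = 0.7168 + 0.6996 + 0.6746 = 2.0910
F = (S − I)·e^(rT) = (125.70 − 2.0910) · e^(0.0728·14/12)
= 123.6090 · e^0.084933 = 123.6090 × 1.088644 = $134.57

$134.57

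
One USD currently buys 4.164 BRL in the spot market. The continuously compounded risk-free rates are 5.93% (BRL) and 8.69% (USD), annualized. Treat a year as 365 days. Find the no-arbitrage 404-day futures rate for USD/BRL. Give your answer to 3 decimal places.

4.039

F = S·e^((r_BRL − r_USD)T) = 4.164 · e^((0.0593 − 0.0869) × 404/365)
= 4.164 · e^-0.030549 = 4.164 × 0.969913
F = 4.039 BRL per USD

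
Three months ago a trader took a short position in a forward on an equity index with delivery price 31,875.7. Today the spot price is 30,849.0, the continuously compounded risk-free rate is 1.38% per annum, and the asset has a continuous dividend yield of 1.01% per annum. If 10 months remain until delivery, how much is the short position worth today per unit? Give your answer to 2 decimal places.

Current fair forward for the remaining 10 months: F = S·e^((r − q)·T), (r − q) = 0.0138 − 0.0101 = 0.0037
F = 30849.0 · e^(0.0037 × 10/12) = 30849.0 × 1.00308809 = 30944.2645
Value of long forward = (F − K)·e^(−rT) = (30944.2645 − 31875.7) · e^(−0.0138·10/12)
= -931.4355 × 0.98856587 = -920.79
Short position value = −(long value) = 920.79

920.79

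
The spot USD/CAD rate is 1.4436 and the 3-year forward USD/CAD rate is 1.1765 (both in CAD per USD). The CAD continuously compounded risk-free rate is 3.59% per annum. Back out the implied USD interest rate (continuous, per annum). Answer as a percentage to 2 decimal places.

10.41%

F = S·e^((r_CAD − r_USD)T) ⇒ r_USD = r_CAD − ln(F/S)/T
ln(1.1765/1.4436) = -0.204596; /(3) = -0.068199
r_USD = 0.0359 + 0.068199 = 0.104099
r_USD = 10.41%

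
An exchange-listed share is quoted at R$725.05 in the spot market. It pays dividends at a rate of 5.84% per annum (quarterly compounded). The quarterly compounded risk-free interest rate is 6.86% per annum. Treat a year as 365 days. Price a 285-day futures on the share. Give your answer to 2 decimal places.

R$730.76

F = S · (1+r/4)^(4T) / (1+q/4)^(4T)
= 725.05 × 1.054546 / 1.046311 = 725.05 × 1.007871
F = R$730.76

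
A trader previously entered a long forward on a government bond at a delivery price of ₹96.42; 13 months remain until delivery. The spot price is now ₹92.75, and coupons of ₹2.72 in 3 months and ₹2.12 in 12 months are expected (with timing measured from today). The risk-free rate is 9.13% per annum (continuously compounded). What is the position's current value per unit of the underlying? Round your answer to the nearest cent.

₹0.82

PV(remaining coupons) I = 2.72·e^(−0.0913·3/12) + 2.12·e^(−0.0913·12/12) = 4.5936
Current forward F = (S − I)·e^(rT) = (92.75 − 4.5936)·e^(0.0913·13/12) = 88.1564 × 1.103965 = 97.3216
Value (long) = (F − K)·e^(−rT) = (97.3216 − 96.42) × 0.905826 = 0.8167
Value = ₹0.82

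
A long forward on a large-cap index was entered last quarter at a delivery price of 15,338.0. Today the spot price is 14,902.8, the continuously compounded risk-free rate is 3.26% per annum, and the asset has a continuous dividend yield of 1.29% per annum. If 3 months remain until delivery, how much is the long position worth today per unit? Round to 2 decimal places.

-358.69

Current fair forward for the remaining 3 months: F = S·e^((r − q)·T), (r − q) = 0.0326 − 0.0129 = 0.0197
F = 14902.8 · e^(0.0197 × 3/12) = 14902.8 × 1.00493715 = 14976.3774
Value of long forward = (F − K)·e^(−rT) = (14976.3774 − 15338.0) · e^(−0.0326·3/12)
= -361.6226 × 0.99188312 = -358.69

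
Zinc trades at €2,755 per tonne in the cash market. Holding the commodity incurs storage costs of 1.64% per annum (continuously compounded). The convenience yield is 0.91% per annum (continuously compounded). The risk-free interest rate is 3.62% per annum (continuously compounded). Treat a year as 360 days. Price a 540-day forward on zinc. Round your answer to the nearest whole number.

Net carry = r + u − y = 0.0362 + 0.0164 − 0.0091 = 0.0435
F = S·e^((r+u−y)T) = 2755 · e^(0.0435 × 540/360) = 2755 · e^0.065250
= 2755 × 1.067426 = €2,941 per tonne

€2,941 per tonne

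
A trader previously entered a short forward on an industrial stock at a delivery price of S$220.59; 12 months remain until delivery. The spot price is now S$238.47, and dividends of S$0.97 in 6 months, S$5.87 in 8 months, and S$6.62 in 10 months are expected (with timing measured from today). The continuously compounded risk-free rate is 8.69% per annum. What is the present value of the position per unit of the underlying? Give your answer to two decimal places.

-S$23.61

PV(remaining dividends) I = 0.97·e^(−0.0869·6/12) + 5.87·e^(−0.0869·8/12) + 6.62·e^(−0.0869·10/12) = 12.6259
Current forward F = (S − I)·e^(rT) = (238.47 − 12.6259)·e^(0.0869·12/12) = 225.8441 × 1.090788 = 246.3480
Value (long) = (F − K)·e^(−rT) = (246.3480 − 220.59) × 0.916769 = 23.6141
Short position value = −(long value) = -S$23.61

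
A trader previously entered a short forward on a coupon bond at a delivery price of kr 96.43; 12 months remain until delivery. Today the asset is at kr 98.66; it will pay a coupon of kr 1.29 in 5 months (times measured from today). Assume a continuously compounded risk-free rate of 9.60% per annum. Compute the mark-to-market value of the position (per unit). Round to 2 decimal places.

PV(remaining coupons) I = 1.29·e^(−0.0960·5/12) = 1.2394
Current forward F = (S − I)·e^(rT) = (98.66 − 1.2394)·e^(0.0960·12/12) = 97.4206 × 1.100759 = 107.2366
Value (long) = (F − K)·e^(−rT) = (107.2366 − 96.43) × 0.908464 = 9.8174
Short position value = −(long value) = -kr 9.82

-kr 9.82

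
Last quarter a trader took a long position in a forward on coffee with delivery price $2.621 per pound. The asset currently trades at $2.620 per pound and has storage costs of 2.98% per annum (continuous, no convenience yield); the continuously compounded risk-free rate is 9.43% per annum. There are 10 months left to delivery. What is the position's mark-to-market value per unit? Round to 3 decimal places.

$0.263 per pound

Current fair forward for the remaining 10 months: F = S·e^((r + u)·T), (r + u) = 0.0943 + 0.0298 = 0.1241
F = 2.620 · e^(0.1241 × 10/12) = 2.620 × 1.108953 = 2.9055
Value of long forward = (F − K)·e^(−rT) = (2.9055 − 2.621) · e^(−0.0943·10/12)
= 0.2845 × 0.924425 = 0.263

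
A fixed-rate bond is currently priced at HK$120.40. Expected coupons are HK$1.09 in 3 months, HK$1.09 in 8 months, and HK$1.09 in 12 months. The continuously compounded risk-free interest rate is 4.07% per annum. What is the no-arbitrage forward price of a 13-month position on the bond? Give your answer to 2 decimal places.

PV(coupons) I = 1.09·e^(−0.0407·3/12) + 1.09·e^(−0.0407·8/12) + 1.09·e^(−0.0407·12/12)
I = 1.0790 + 1.0608 + 1.0465 = 3.1863
F = (S − I)·e^(rT) = (120.40 − 3.1863) · e^(0.0407·13/12)
= 117.2137 · e^0.044092 = 117.2137 × 1.045078 = HK$122.50

HK$122.50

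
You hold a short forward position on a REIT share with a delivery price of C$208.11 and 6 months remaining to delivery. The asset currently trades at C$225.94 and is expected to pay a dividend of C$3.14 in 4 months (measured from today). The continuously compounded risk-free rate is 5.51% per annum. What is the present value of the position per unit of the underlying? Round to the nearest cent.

PV(remaining dividends) I = 3.14·e^(−0.0551·4/12) = 3.0829
Current forward F = (S − I)·e^(rT) = (225.94 − 3.0829)·e^(0.0551·6/12) = 222.8571 × 1.027933 = 229.0822
Value (long) = (F − K)·e^(−rT) = (229.0822 − 208.11) × 0.972826 = 20.4023
Short position value = −(long value) = -C$20.40

-C$20.40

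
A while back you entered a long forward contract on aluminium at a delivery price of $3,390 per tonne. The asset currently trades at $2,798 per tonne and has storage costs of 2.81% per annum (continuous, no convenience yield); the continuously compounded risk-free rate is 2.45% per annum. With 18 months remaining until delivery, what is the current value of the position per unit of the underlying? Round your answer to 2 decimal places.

-$349.22 per tonne

Current fair forward for the remaining 18 months: F = S·e^((r + u)·T), (r + u) = 0.0245 + 0.0281 = 0.0526
F = 2798 · e^(0.0526 × 18/12) = 2798 × 1.08209611 = 3027.7049
Value of long forward = (F − K)·e^(−rT) = (3027.7049 − 3390) · e^(−0.0245·18/12)
= -362.2951 × 0.96391708 = -349.22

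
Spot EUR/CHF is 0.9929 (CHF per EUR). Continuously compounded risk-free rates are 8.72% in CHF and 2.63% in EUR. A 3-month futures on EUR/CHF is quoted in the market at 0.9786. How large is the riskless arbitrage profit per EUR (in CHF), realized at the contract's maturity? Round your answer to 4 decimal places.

Fair futures: F* = S·e^(carry·T), with carry = (r_CHF − r_EUR) = 0.0872 − 0.0263 = 0.0609
F* = 0.9929 · e^(0.0609 × 3/12) = 0.9929 · e^0.015225 = 0.9929 × 1.015341 = 1.0081
Market 0.9786 < fair 1.0081: forward underpriced → reverse cash-and-carry (short spot, go long the forward).
At maturity, profit = |F_mkt − F*| = |0.9786 − 1.0081| = 0.0295 per EUR (in CHF)

0.0295 per EUR (in CHF)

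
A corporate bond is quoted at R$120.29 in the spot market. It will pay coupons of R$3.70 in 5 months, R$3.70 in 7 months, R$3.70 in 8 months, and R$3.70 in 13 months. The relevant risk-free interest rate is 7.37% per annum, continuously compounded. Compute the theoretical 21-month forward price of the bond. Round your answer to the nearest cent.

PV(coupons) I = 3.70·e^(−0.0737·5/12) + 3.70·e^(−0.0737·7/12) + 3.70·e^(−0.0737·8/12) + 3.70·e^(−0.0737·13/12)
I = 3.5881 + 3.5443 + 3.5226 + 3.4161 = 14.0711
F = (S − I)·e^(rT) = (120.29 − 14.0711) · e^(0.0737·21/12)
= 106.2189 · e^0.128975 = 106.2189 × 1.137662 = R$120.84

R$120.84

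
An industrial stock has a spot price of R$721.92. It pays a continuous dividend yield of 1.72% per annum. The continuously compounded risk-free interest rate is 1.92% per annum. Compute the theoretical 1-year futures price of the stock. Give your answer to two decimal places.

F = S·e^((r − q)T) = 721.92 · e^((0.0192 − 0.0172) × 1)
= 721.92 · e^0.002000 = 721.92 × 1.002002
F = R$723.37

R$723.37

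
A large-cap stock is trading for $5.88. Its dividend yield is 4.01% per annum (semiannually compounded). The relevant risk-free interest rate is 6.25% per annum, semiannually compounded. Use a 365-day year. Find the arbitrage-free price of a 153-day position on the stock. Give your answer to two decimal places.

F = S · (1+r/2)^(2T) / (1+q/2)^(2T)
= 5.88 × 1.026133 / 1.016782 = 5.88 × 1.009197
F = $5.93

$5.93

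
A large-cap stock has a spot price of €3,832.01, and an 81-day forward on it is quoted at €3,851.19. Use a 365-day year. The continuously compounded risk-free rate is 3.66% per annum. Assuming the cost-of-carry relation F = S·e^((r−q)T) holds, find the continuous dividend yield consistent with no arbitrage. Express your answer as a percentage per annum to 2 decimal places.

From F = S·e^((r−q)T): (r − q) = ln(F/S)/T
ln(3851.19/3832.01) = ln(1.005005) = 0.004993
(r − q) = 0.004993 / (81/365) = 0.022499
q = r − ln(F/S)/T = 0.0366 − 0.022499 = 0.014101
q = 1.41%

1.41%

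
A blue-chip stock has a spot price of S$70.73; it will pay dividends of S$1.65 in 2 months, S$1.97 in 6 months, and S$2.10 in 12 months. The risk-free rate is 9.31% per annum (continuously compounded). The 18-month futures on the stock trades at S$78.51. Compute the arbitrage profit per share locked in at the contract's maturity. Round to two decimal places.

S$3.41 per share

PV(dividends) I = 1.65·e^(−0.0931·2/12) + 1.97·e^(−0.0931·6/12) + 2.10·e^(−0.0931·12/12) = 5.4183
Fair futures F* = (S − I)·e^(rT) = (70.73 − 5.4183)·e^0.139650 = 65.3117 × 1.149871 = 75.1000
Market S$78.51 > fair 75.1000: forward overpriced → cash-and-carry (borrow at r, buy the stock and collect the dividends, short the forward).
Profit at T = |F_mkt − F*| = |78.51 − 75.1000| = S$3.41 per share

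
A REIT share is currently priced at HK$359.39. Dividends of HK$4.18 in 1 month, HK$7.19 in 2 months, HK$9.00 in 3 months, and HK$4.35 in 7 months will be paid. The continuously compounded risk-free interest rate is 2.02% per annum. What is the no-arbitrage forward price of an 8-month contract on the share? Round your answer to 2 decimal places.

PV(dividends) I = 4.18·e^(−0.0202·1/12) + 7.19·e^(−0.0202·2/12) + 9.00·e^(−0.0202·3/12) + 4.35·e^(−0.0202·7/12)
I = 4.1730 + 7.1658 + 8.9547 + 4.2990 = 24.5925
F = (S − I)·e^(rT) = (359.39 − 24.5925) · e^(0.0202·8/12)
= 334.7975 · e^0.013467 = 334.7975 × 1.013558 = HK$339.34

HK$339.34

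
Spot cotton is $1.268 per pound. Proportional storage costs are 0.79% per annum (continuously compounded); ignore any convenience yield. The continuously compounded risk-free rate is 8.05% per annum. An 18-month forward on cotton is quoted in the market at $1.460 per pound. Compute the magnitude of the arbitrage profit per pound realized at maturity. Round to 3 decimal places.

Fair forward: F* = S·e^(carry·T), with carry = (r + u) = 0.0805 + 0.0079 = 0.0884
F* = 1.268 · e^(0.0884 × 18/12) = 1.268 · e^0.132600 = 1.268 × 1.141793 = $1.4478
Market $1.460 > fair $1.4478: forward overpriced → cash-and-carry (buy spot, short the forward).
At maturity, profit = |F_mkt − F*| = |1.460 − 1.4478| = $0.012 per pound

$0.012 per pound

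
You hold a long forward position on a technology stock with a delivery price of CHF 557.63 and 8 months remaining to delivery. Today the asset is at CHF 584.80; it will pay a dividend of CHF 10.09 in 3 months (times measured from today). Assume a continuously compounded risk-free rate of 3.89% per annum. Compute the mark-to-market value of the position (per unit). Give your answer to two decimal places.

CHF 31.45

PV(remaining dividends) I = 10.09·e^(−0.0389·3/12) = 9.9924
Current forward F = (S − I)·e^(rT) = (584.80 − 9.9924)·e^(0.0389·8/12) = 574.8076 × 1.026273 = 589.9095
Value (long) = (F − K)·e^(−rT) = (589.9095 − 557.63) × 0.974400 = 31.4531
Value = CHF 31.45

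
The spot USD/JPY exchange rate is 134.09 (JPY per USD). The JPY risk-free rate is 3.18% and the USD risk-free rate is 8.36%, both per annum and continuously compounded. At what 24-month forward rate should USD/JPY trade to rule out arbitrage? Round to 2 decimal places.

120.89

F = S·e^((r_JPY − r_USD)T) = 134.09 · e^((0.0318 − 0.0836) × 24/12)
= 134.09 · e^-0.103600 = 134.09 × 0.901586
F = 120.89 JPY per USD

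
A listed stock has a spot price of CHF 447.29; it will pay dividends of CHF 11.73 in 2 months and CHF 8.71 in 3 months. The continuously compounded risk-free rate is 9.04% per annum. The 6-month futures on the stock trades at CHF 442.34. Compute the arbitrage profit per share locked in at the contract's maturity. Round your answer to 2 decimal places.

CHF 4.63 per share

PV(dividends) I = 11.73·e^(−0.0904·2/12) + 8.71·e^(−0.0904·3/12) = 20.0700
Fair futures F* = (S − I)·e^(rT) = (447.29 − 20.0700)·e^0.045200 = 427.2200 × 1.046237 = 446.9734
Market CHF 442.34 < fair 446.9734: forward underpriced → reverse cash-and-carry (short the stock, invest proceeds at r, pay the dividends, go long the forward).
Profit at T = |F_mkt − F*| = |442.34 − 446.9734| = CHF 4.63 per share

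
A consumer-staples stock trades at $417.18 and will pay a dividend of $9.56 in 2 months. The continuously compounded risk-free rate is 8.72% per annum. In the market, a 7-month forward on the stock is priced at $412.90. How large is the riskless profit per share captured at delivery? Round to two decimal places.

PV(dividends) I = 9.56·e^(−0.0872·2/12) = 9.4221
Fair forward F* = (S − I)·e^(rT) = (417.18 − 9.4221)·e^0.050867 = 407.7579 × 1.052183 = 429.0359
Market $412.90 < fair 429.0359: forward underpriced → reverse cash-and-carry (short the stock, invest proceeds at r, pay the dividends, go long the forward).
Profit at T = |F_mkt − F*| = |412.90 − 429.0359| = $16.14 per share

$16.14 per share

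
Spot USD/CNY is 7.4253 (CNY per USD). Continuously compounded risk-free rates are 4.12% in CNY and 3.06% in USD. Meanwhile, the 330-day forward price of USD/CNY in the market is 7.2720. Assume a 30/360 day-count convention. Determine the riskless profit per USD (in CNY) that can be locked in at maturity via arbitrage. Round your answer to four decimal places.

Fair forward: F* = S·e^(carry·T), with carry = (r_CNY − r_USD) = 0.0412 − 0.0306 = 0.0106
F* = 7.4253 · e^(0.0106 × 330/360) = 7.4253 · e^0.009717 = 7.4253 × 1.009764 = 7.4978
Market 7.2720 < fair 7.4978: forward underpriced → reverse cash-and-carry (short spot, go long the forward).
At maturity, profit = |F_mkt − F*| = |7.2720 − 7.4978| = 0.2258 per USD (in CNY)

0.2258 per USD (in CNY)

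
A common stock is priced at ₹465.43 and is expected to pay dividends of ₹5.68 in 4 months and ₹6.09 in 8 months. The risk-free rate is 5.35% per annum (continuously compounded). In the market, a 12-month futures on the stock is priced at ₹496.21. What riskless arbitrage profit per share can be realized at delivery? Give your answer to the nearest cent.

PV(dividends) I = 5.68·e^(−0.0535·4/12) + 6.09·e^(−0.0535·8/12) = 11.4562
Fair futures F* = (S − I)·e^(rT) = (465.43 − 11.4562)·e^0.053500 = 453.9738 × 1.054957 = 478.9228
Market ₹496.21 > fair 478.9228: forward overpriced → cash-and-carry (borrow at r, buy the stock and collect the dividends, short the forward).
Profit at T = |F_mkt − F*| = |496.21 − 478.9228| = ₹17.29 per share

₹17.29 per share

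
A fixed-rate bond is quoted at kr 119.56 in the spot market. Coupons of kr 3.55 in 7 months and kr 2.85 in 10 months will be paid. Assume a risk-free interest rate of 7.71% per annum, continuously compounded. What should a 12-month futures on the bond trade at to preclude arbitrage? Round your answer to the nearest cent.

PV(coupons) I = 3.55·e^(−0.0771·7/12) + 2.85·e^(−0.0771·10/12)
I = 3.3939 + 2.6726 = 6.0665
F = (S − I)·e^(rT) = (119.56 − 6.0665) · e^(0.0771·12/12)
= 113.4935 · e^0.077100 = 113.4935 × 1.080150 = kr 122.59

kr 122.59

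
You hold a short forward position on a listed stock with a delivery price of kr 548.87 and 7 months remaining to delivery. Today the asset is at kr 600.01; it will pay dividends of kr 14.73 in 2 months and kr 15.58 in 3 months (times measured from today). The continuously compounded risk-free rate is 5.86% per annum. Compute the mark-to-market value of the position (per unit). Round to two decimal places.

PV(remaining dividends) I = 14.73·e^(−0.0586·2/12) + 15.58·e^(−0.0586·3/12) = 29.9403
Current forward F = (S − I)·e^(rT) = (600.01 − 29.9403)·e^(0.0586·7/12) = 570.0697 × 1.034774 = 589.8933
Value (long) = (F − K)·e^(−rT) = (589.8933 − 548.87) × 0.966394 = 39.6447
Short position value = −(long value) = -kr 39.64

-kr 39.64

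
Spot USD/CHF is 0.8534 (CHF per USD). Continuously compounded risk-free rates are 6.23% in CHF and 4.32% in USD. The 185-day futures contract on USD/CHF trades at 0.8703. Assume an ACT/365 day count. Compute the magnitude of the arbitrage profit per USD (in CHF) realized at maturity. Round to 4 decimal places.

0.0086 per USD (in CHF)

Fair futures: F* = S·e^(carry·T), with carry = (r_CHF − r_USD) = 0.0623 − 0.0432 = 0.0191
F* = 0.8534 · e^(0.0191 × 185/365) = 0.8534 · e^0.009681 = 0.8534 × 1.009728 = 0.8617
Market 0.8703 > fair 0.8617: forward overpriced → cash-and-carry (buy spot, short the forward).
At maturity, profit = |F_mkt − F*| = |0.8703 − 0.8617| = 0.0086 per USD (in CHF)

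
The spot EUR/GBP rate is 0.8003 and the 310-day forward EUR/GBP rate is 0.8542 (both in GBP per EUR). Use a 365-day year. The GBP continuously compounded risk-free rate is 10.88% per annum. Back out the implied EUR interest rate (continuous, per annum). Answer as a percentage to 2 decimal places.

F = S·e^((r_GBP − r_EUR)T) ⇒ r_EUR = r_GBP − ln(F/S)/T
ln(0.8542/0.8003) = 0.065179; /(310/365) = 0.076743
r_EUR = 0.1088 − 0.076743 = 0.032057
r_EUR = 3.21%

3.21%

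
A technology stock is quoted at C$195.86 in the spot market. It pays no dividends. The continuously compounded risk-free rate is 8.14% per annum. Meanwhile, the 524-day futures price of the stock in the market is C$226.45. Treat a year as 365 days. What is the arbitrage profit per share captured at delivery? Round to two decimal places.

C$6.31 per share

Fair futures: F* = S·e^(carry·T), with carry = r = 0.0814
F* = 195.86 · e^(0.0814 × 524/365) = 195.86 · e^0.116859 = 195.86 × 1.123961 = C$220.1390
Market C$226.45 > fair C$220.1390: forward overpriced → cash-and-carry (buy spot, short the forward).
At maturity, profit = |F_mkt − F*| = |226.45 − 220.1390| = C$6.31 per share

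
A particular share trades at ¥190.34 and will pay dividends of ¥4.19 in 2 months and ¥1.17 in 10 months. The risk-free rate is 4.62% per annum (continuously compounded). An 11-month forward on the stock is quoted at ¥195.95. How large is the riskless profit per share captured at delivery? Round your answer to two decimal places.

PV(dividends) I = 4.19·e^(−0.0462·2/12) + 1.17·e^(−0.0462·10/12) = 5.2837
Fair forward F* = (S − I)·e^(rT) = (190.34 − 5.2837)·e^0.042350 = 185.0563 × 1.043260 = 193.0618
Market ¥195.95 > fair 193.0618: forward overpriced → cash-and-carry (borrow at r, buy the stock and collect the dividends, short the forward).
Profit at T = |F_mkt − F*| = |195.95 − 193.0618| = ¥2.89 per share

¥2.89 per share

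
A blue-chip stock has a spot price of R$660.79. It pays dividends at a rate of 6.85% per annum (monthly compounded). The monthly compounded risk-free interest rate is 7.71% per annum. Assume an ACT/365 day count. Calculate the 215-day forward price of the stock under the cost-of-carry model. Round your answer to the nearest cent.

F = S · (1+r/12)^(12T) / (1+q/12)^(12T)
= 660.79 × 1.046310 / 1.041055 = 660.79 × 1.005048
F = R$664.13

R$664.13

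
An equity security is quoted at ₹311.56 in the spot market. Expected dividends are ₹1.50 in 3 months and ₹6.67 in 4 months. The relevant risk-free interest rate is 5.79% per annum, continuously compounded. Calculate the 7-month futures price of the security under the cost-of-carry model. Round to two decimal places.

₹313.97

PV(dividends) I = 1.50·e^(−0.0579·3/12) + 6.67·e^(−0.0579·4/12)
I = 1.4784 + 6.5425 = 8.0209
F = (S − I)·e^(rT) = (311.56 − 8.0209) · e^(0.0579·7/12)
= 303.5391 · e^0.033775 = 303.5391 × 1.034352 = ₹313.97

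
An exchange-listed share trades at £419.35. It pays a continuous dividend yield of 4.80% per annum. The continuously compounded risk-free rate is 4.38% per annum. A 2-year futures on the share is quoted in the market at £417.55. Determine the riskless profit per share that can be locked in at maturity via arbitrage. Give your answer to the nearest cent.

£1.71 per share

Fair futures: F* = S·e^(carry·T), with carry = (r − q) = 0.0438 − 0.0480 = -0.0042
F* = 419.35 · e^(-0.0042 × 2) = 419.35 · e^-0.008400 = 419.35 × 0.991635 = £415.8421
Market £417.55 > fair £415.8421: forward overpriced → cash-and-carry (buy spot, short the forward).
At maturity, profit = |F_mkt − F*| = |417.55 − 415.8421| = £1.71 per share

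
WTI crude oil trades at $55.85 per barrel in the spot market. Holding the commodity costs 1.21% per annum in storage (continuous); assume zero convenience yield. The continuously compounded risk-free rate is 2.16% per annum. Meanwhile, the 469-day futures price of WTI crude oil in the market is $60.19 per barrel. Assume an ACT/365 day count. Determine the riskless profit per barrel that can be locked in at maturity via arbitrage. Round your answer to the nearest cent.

$1.87 per barrel

Fair futures: F* = S·e^(carry·T), with carry = (r + u) = 0.0216 + 0.0121 = 0.0337
F* = 55.85 · e^(0.0337 × 469/365) = 55.85 · e^0.043302 = 55.85 × 1.044253 = $58.3215
Market $60.19 > fair $58.3215: forward overpriced → cash-and-carry (buy spot, short the forward).
At maturity, profit = |F_mkt − F*| = |60.19 − 58.3215| = $1.87 per barrel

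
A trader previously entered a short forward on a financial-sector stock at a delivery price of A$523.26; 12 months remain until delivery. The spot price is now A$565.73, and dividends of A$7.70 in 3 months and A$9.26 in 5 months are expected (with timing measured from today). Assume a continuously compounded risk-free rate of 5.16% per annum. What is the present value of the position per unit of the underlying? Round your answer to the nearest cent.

PV(remaining dividends) I = 7.70·e^(−0.0516·3/12) + 9.26·e^(−0.0516·5/12) = 16.6643
Current forward F = (S − I)·e^(rT) = (565.73 − 16.6643)·e^(0.0516·12/12) = 549.0657 × 1.052954 = 578.1409
Value (long) = (F − K)·e^(−rT) = (578.1409 − 523.26) × 0.949709 = 52.1209
Short position value = −(long value) = -A$52.12

-A$52.12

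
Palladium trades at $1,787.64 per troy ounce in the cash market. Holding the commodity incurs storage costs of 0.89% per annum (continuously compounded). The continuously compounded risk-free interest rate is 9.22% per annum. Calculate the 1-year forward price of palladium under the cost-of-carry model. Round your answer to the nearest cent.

$1,977.82 per troy ounce

Net carry = r + u − y = 0.0922 + 0.0089 − 0.0000 = 0.1011
F = S·e^((r+u−y)T) = 1787.64 · e^(0.1011 × 1) = 1787.64 · e^0.10110000
= 1787.64 × 1.10638727 = $1,977.82 per troy ounce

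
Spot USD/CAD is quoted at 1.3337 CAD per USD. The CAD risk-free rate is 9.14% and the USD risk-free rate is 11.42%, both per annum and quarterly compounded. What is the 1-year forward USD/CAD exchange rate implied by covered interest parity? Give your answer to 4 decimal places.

By covered interest parity, F = S · (1+r_CAD/4)^(4T) / (1+r_USD/4)^(4T)
= 1.3337 × 1.094581 / 1.119184 = 1.3337 × 0.978017
F = 1.3044 CAD per USD

1.3044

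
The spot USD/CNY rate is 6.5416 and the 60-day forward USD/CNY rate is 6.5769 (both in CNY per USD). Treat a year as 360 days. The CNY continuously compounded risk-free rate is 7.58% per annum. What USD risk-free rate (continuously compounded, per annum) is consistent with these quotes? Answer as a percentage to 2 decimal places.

F = S·e^((r_CNY − r_USD)T) ⇒ r_USD = r_CNY − ln(F/S)/T
ln(6.5769/6.5416) = 0.005382; /(60/360) = 0.032292
r_USD = 0.0758 − 0.032292 = 0.043508
r_USD = 4.35%

4.35%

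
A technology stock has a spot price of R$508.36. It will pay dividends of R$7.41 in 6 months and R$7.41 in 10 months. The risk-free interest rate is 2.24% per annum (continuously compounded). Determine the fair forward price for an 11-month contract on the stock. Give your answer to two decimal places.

PV(dividends) I = 7.41·e^(−0.0224·6/12) + 7.41·e^(−0.0224·10/12)
I = 7.3275 + 7.2730 = 14.6005
F = (S − I)·e^(rT) = (508.36 − 14.6005) · e^(0.0224·11/12)
= 493.7595 · e^0.020533 = 493.7595 × 1.020745 = R$504.00

R$504.00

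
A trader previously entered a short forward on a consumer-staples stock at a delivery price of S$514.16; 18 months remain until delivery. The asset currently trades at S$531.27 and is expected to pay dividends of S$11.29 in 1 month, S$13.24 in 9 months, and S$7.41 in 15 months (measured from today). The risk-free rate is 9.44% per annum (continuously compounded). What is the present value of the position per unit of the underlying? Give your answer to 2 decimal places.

-S$54.87

PV(remaining dividends) I = 11.29·e^(−0.0944·1/12) + 13.24·e^(−0.0944·9/12) + 7.41·e^(−0.0944·15/12) = 30.1218
Current forward F = (S − I)·e^(rT) = (531.27 − 30.1218)·e^(0.0944·18/12) = 501.1482 × 1.152116 = 577.3809
Value (long) = (F − K)·e^(−rT) = (577.3809 − 514.16) × 0.867968 = 54.8737
Short position value = −(long value) = -S$54.87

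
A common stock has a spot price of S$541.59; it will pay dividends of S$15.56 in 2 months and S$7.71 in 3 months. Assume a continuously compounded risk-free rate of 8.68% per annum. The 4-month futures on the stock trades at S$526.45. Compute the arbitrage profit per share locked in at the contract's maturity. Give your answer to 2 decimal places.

PV(dividends) I = 15.56·e^(−0.0868·2/12) + 7.71·e^(−0.0868·3/12) = 22.8810
Fair futures F* = (S − I)·e^(rT) = (541.59 − 22.8810)·e^0.028933 = 518.7090 × 1.029356 = 533.9362
Market S$526.45 < fair 533.9362: forward underpriced → reverse cash-and-carry (short the stock, invest proceeds at r, pay the dividends, go long the forward).
Profit at T = |F_mkt − F*| = |526.45 − 533.9362| = S$7.49 per share

S$7.49 per share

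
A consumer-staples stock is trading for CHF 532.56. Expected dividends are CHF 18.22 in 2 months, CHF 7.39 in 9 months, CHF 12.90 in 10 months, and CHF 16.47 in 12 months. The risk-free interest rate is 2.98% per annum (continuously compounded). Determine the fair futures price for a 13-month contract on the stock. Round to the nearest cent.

CHF 494.34

PV(dividends) I = 18.22·e^(−0.0298·2/12) + 7.39·e^(−0.0298·9/12) + 12.90·e^(−0.0298·10/12) + 16.47·e^(−0.0298·12/12)
I = 18.1297 + 7.2267 + 12.5836 + 15.9864 = 53.9264
F = (S − I)·e^(rT) = (532.56 − 53.9264) · e^(0.0298·13/12)
= 478.6336 · e^0.032283 = 478.6336 × 1.032810 = CHF 494.34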